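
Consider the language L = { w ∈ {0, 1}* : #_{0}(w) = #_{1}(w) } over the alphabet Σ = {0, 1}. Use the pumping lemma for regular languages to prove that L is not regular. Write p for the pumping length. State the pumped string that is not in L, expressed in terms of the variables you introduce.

0^{p+k} 1^p

Toward a contradiction, assume L is regular with pumping length p.
Choose w = 0^p 1^p ∈ L with |w| = 2p ≥ p.
By the pumping lemma, w = xyz with |xy| ≤ p and |y| > 0.
Since the first p symbols of w are all 0's and |xy| ≤ p, y lies entirely in the leading 0-block: y = 0^k for some k with 1 ≤ k ≤ p.
Pump with i = 2: xy^2z = 0^{p+k} 1^p has p+k occurrences of 0 but only p of 1. Since k ≥ 1 the counts differ, so xy^2z ∉ L.
This contradicts the pumping lemma, so L is not regular.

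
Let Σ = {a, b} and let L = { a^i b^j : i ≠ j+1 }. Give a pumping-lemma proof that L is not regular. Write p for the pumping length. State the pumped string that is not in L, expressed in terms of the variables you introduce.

a^{p+p!} b^{p+p!-1}

Suppose for contradiction that L is regular, and let p be the pumping length.
Choose w = a^p b^{p+p!-1}. Since p ≠ (p+p!-1)+1 = p+p!, w ∈ L; and |w| ≥ p.
By the pumping lemma, w = xyz with |xy| ≤ p and y is nonempty.
Since the first p symbols of w are all a's and |xy| ≤ p, y lies entirely in the leading a-block: y = a^k for some k with 1 ≤ k ≤ p.
Since 1 ≤ k ≤ p, k divides p!; set t = 1 + p!/k. Then xy^t z has p + (p!/k)·k = p + p! copies of a. Now the a-count is p+p! and (b-count)+1 = (p+p!-1)+1 = p+p!, so i ≠ j+1 fails. So xy^t z = a^{p+p!} b^{p+p!-1} ∉ L.
Contradiction. Therefore L is not regular.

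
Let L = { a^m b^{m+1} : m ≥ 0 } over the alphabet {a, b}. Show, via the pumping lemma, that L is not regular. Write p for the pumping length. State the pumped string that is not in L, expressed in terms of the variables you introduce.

a^{p+k} b^{p+1}

Toward a contradiction, assume L is regular with pumping length p.
Take w = a^p b^{p+1}. Then w ∈ L and |w| = 2p+1 ≥ p.
Write w = xyz as guaranteed by the lemma, with |xy| ≤ p and |y| ≥ 1.
The first p characters of w are a's, so xy (and hence y) consists only of a's. Write y = a^k, 1 ≤ k ≤ p.
Pump with i = 2: xy^2z = a^{p+k} b^{p+1}. For this to lie in L we would need p+1 = (p+k)+1, which forces k = 0. But k ≥ 1, so xy^2z ∉ L.
Contradiction. Therefore L is not regular.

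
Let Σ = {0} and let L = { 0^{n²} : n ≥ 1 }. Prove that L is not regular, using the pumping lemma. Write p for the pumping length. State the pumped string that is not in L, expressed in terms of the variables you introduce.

Assume L is regular. Let p be the pumping length given by the pumping lemma.
Take w = 0^{p²} ∈ L with |w| = p² ≥ p.
The pumping lemma gives a decomposition w = xyz where |xy| ≤ p and y is nonempty.
Then y = 0^k for some k with 1 ≤ k ≤ p.
Pump with i = 2: xy^2z = 0^{p²+k}. Since 1 ≤ k ≤ p, p² < p²+k ≤ p²+p < (p+1)², so p²+k lies strictly between consecutive squares and is not a perfect square. So xy^2z ∉ L.
This is a contradiction; hence L is not regular.

0^{p²+k}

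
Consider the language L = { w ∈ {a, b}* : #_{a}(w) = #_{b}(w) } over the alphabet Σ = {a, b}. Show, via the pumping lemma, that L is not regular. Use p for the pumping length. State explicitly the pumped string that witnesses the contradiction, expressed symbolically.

Assume L is regular. Let p be the pumping length given by the pumping lemma.
Choose w = a^p b^p ∈ L with |w| = 2p ≥ p.
The pumping lemma gives a decomposition w = xyz where |xy| ≤ p and y is nonempty.
Since the first p symbols of w are all a's and |xy| ≤ p, y lies entirely in the leading a-block: y = a^k for some k with 1 ≤ k ≤ p.
Pump with i = 2: xy^2z = a^{p+k} b^p has p+k occurrences of a but only p of b. Since k ≥ 1 the counts differ, so xy^2z ∉ L.
This is a contradiction; hence L is not regular.

a^{p+k} b^p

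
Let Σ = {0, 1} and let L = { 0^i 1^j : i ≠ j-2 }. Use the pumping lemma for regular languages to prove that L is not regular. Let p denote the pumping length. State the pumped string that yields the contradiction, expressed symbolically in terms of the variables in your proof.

Assume L is regular. Let p be the pumping length given by the pumping lemma.
Choose w = 0^p 1^{p+p!+2}. Since p ≠ (p+p!+2)-2 = p+p!, w ∈ L; and |w| ≥ p.
The pumping lemma gives a decomposition w = xyz where |xy| ≤ p and |y| ≥ 1.
Since the first p symbols of w are all 0's and |xy| ≤ p, y lies entirely in the leading 0-block: y = 0^k for some k with 1 ≤ k ≤ p.
Since 1 ≤ k ≤ p, k divides p!; set t = 1 + p!/k. Then xy^t z has p + (p!/k)·k = p + p! copies of 0. Now the 0-count is p+p! and (1-count)-2 = (p+p!+2)-2 = p+p!, so i ≠ j-2 fails. So xy^t z = 0^{p+p!} 1^{p+p!+2} ∉ L.
This is a contradiction; hence L is not regular.

0^{p+p!} 1^{p+p!+2}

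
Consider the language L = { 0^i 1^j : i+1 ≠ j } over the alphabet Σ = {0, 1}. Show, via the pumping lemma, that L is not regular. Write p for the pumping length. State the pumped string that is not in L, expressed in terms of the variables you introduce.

Assume L is regular; let p be its pumping constant.
Choose w = 0^p 1^{p+p!+1}. Since p ≠ (p+p!+1)-1 = p+p!, w ∈ L; and |w| ≥ p.
The pumping lemma gives a decomposition w = xyz where |xy| ≤ p and |y| ≥ 1.
Because |xy| ≤ p and w begins with p copies of 0, we have y = 0^k with 1 ≤ k ≤ p.
Since 1 ≤ k ≤ p, k divides p!; set t = 1 + p!/k. Then xy^t z has p + (p!/k)·k = p + p! copies of 0. Now the 0-count is p+p! and (1-count)-1 = (p+p!+1)-1 = p+p!, so i+1 ≠ j fails. So xy^t z = 0^{p+p!} 1^{p+p!+1} ∉ L.
Contradiction. Therefore L is not regular.

0^{p+p!} 1^{p+p!+1}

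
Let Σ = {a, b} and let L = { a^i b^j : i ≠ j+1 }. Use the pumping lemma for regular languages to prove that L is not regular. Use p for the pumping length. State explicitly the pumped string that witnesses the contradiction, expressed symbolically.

a^{p+p!} b^{p+p!-1}

Suppose for contradiction that L is regular, and let p be the pumping length.
Choose w = a^p b^{p+p!-1}. Since p ≠ (p+p!-1)+1 = p+p!, w ∈ L; and |w| ≥ p.
Write w = xyz as guaranteed by the lemma, with |xy| ≤ p and y is nonempty.
The first p characters of w are a's, so xy (and hence y) consists only of a's. Write y = a^k, 1 ≤ k ≤ p.
Since 1 ≤ k ≤ p, k divides p!; set t = 1 + p!/k. Then xy^t z has p + (p!/k)·k = p + p! copies of a. Now the a-count is p+p! and (b-count)+1 = (p+p!-1)+1 = p+p!, so i ≠ j+1 fails. So xy^t z = a^{p+p!} b^{p+p!-1} ∉ L.
Contradiction. Therefore L is not regular.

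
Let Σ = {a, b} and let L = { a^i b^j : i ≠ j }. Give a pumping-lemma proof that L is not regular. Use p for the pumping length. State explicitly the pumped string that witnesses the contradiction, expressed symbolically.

a^{p+p!} b^{p+p!}

Suppose for contradiction that L is regular, and let p be the pumping length.
Choose w = a^p b^{p+p!}. Since p ≠ p+p!, w ∈ L; and |w| ≥ p.
By the pumping lemma, w = xyz with |xy| ≤ p and y is nonempty.
Since the first p symbols of w are all a's and |xy| ≤ p, y lies entirely in the leading a-block: y = a^k for some k with 1 ≤ k ≤ p.
Since 1 ≤ k ≤ p, k divides p!; set t = 1 + p!/k. Then xy^t z has p + (p!/k)·k = p + p! copies of a. Now the a-count equals the b-count, so i ≠ j fails. So xy^t z = a^{p+p!} b^{p+p!} ∉ L.
Contradiction. Therefore L is not regular.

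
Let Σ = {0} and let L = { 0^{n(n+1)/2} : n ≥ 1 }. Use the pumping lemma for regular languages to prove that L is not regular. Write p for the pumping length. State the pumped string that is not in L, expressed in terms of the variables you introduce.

0^{p(p+1)/2+k}

Suppose for contradiction that L is regular, and let p be the pumping length.
Take w = 0^{p(p+1)/2} ∈ L with |w| = p(p+1)/2 ≥ p.
By the pumping lemma, w = xyz with |xy| ≤ p and y is nonempty.
Then y = 0^k for some k with 1 ≤ k ≤ p.
Pump with i = 2: xy^2z = 0^{p(p+1)/2+k}. Since 1 ≤ k ≤ p, p(p+1)/2 < p(p+1)/2+k ≤ p(p+1)/2+p < (p+1)(p+2)/2, so p(p+1)/2+k is strictly between consecutive triangular numbers. So xy^2z ∉ L.
This contradicts the pumping lemma, so L is not regular.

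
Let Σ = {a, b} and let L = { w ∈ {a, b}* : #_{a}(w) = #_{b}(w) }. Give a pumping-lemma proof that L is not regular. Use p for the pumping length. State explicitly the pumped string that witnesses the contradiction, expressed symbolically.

a^{p+k} b^p

Toward a contradiction, assume L is regular with pumping length p.
Choose w = a^p b^p ∈ L with |w| = 2p ≥ p.
The pumping lemma gives a decomposition w = xyz where |xy| ≤ p and |y| ≥ 1.
Since the first p symbols of w are all a's and |xy| ≤ p, y lies entirely in the leading a-block: y = a^k for some k with 1 ≤ k ≤ p.
Pump with i = 2: xy^2z = a^{p+k} b^p has p+k occurrences of a but only p of b. Since k ≥ 1 the counts differ, so xy^2z ∉ L.
This contradicts the pumping lemma, so L is not regular.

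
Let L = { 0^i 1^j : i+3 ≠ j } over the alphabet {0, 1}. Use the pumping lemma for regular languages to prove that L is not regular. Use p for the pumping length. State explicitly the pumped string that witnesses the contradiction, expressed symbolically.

Assume L is regular. Let p be the pumping length given by the pumping lemma.
Choose w = 0^p 1^{p+p!+3}. Since p ≠ (p+p!+3)-3 = p+p!, w ∈ L; and |w| ≥ p.
The pumping lemma gives a decomposition w = xyz where |xy| ≤ p and |y| > 0.
Since the first p symbols of w are all 0's and |xy| ≤ p, y lies entirely in the leading 0-block: y = 0^k for some k with 1 ≤ k ≤ p.
Since 1 ≤ k ≤ p, k divides p!; set t = 1 + p!/k. Then xy^t z has p + (p!/k)·k = p + p! copies of 0. Now the 0-count is p+p! and (1-count)-3 = (p+p!+3)-3 = p+p!, so i+3 ≠ j fails. So xy^t z = 0^{p+p!} 1^{p+p!+3} ∉ L.
Contradiction. Therefore L is not regular.

0^{p+p!} 1^{p+p!+3}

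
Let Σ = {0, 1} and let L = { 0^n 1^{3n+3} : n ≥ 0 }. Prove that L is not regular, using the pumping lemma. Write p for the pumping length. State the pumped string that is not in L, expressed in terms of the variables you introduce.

Suppose for contradiction that L is regular, and let p be the pumping length.
Choose w = 0^p 1^{3p+3}, which is in L with |w| = 4p+3 ≥ p.
Write w = xyz as guaranteed by the lemma, with |xy| ≤ p and y is nonempty.
Because |xy| ≤ p and w begins with p copies of 0, we have y = 0^k with 1 ≤ k ≤ p.
Pump with i = 2: xy^2z = 0^{p+k} 1^{3p+3}. For this to lie in L we would need 3p+3 = 3(p+k)+3, which forces k = 0. But k ≥ 1, so xy^2z ∉ L.
This is a contradiction; hence L is not regular.

0^{p+k} 1^{3p+3}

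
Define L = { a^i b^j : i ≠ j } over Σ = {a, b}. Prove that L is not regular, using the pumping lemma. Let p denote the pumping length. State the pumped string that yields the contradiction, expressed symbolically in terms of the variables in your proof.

Assume L is regular; let p be its pumping constant.
Choose w = a^p b^{p+p!}. Since p ≠ p+p!, w ∈ L; and |w| ≥ p.
The pumping lemma gives a decomposition w = xyz where |xy| ≤ p and |y| > 0.
The first p characters of w are a's, so xy (and hence y) consists only of a's. Write y = a^k, 1 ≤ k ≤ p.
Since 1 ≤ k ≤ p, k divides p!; set t = 1 + p!/k. Then xy^t z has p + (p!/k)·k = p + p! copies of a. Now the a-count equals the b-count, so i ≠ j fails. So xy^t z = a^{p+p!} b^{p+p!} ∉ L.
This contradicts the pumping lemma, so L is not regular.

a^{p+p!} b^{p+p!}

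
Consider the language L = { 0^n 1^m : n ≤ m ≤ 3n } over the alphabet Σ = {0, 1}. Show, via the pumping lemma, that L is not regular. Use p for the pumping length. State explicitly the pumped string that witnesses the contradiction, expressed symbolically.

0^{p+k} 1^p

Toward a contradiction, assume L is regular with pumping length p.
Take w = 0^p 1^p ∈ L (since p ≤ p ≤ 3p), with |w| = 2p ≥ p.
The pumping lemma gives a decomposition w = xyz where |xy| ≤ p and |y| ≥ 1.
The first p characters of w are 0's, so xy (and hence y) consists only of 0's. Write y = 0^k, 1 ≤ k ≤ p.
Pump with i = 2: xy^2z = 0^{p+k} 1^p. Now n = p+k > p = m, so the condition n ≤ m fails. Thus xy^2z ∉ L.
This is a contradiction; hence L is not regular.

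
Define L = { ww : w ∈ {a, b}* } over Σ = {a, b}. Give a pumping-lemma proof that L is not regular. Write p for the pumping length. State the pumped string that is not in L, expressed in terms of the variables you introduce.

Suppose for contradiction that L is regular, and let p be the pumping length.
Take w = a^p b^p a^p b^p = uu where u = a^pb^p; then w ∈ L and |w| = 4p ≥ p.
Write w = xyz as guaranteed by the lemma, with |xy| ≤ p and y is nonempty.
Since the first p symbols of w are all a's and |xy| ≤ p, y lies entirely in the leading a-block: y = a^k for some k with 1 ≤ k ≤ p.
Pump with i = 2: xy^2z = a^{p+k} b^p a^p b^p, of length 4p+k. Suppose this equals vv. The string starts with a and ends with b, so v does too; thus the boundary between the two copies of v is a b→a transition. There is exactly one such transition, at position 2p+k, so |v| = 2p+k and |vv| = 4p+2k ≠ 4p+k since k ≥ 1. So xy^2z ∉ L.
This contradicts the pumping lemma, so L is not regular.

a^{p+k} b^p a^p b^p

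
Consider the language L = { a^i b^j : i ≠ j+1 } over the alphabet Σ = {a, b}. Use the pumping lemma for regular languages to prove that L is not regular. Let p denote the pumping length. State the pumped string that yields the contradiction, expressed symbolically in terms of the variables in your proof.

Assume L is regular. Let p be the pumping length given by the pumping lemma.
Choose w = a^p b^{p+p!-1}. Since p ≠ (p+p!-1)+1 = p+p!, w ∈ L; and |w| ≥ p.
Write w = xyz as guaranteed by the lemma, with |xy| ≤ p and |y| > 0.
Since the first p symbols of w are all a's and |xy| ≤ p, y lies entirely in the leading a-block: y = a^k for some k with 1 ≤ k ≤ p.
Since 1 ≤ k ≤ p, k divides p!; set t = 1 + p!/k. Then xy^t z has p + (p!/k)·k = p + p! copies of a. Now the a-count is p+p! and (b-count)+1 = (p+p!-1)+1 = p+p!, so i ≠ j+1 fails. So xy^t z = a^{p+p!} b^{p+p!-1} ∉ L.
This is a contradiction; hence L is not regular.

a^{p+p!} b^{p+p!-1}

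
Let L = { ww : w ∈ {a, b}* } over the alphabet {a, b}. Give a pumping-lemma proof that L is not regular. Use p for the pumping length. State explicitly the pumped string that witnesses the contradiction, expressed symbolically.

Assume L is regular; let p be its pumping constant.
Take w = a^p b^p a^p b^p = uu where u = a^pb^p; then w ∈ L and |w| = 4p ≥ p.
By the pumping lemma, w = xyz with |xy| ≤ p and |y| > 0.
Because |xy| ≤ p and w begins with p copies of a, we have y = a^k with 1 ≤ k ≤ p.
Pump with i = 2: xy^2z = a^{p+k} b^p a^p b^p, of length 4p+k. Suppose this equals vv. The string starts with a and ends with b, so v does too; thus the boundary between the two copies of v is a b→a transition. There is exactly one such transition, at position 2p+k, so |v| = 2p+k and |vv| = 4p+2k ≠ 4p+k since k ≥ 1. So xy^2z ∉ L.
This is a contradiction; hence L is not regular.

a^{p+k} b^p a^p b^p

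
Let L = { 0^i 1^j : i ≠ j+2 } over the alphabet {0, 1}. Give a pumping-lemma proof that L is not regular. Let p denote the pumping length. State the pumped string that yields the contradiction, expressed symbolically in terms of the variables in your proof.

0^{p+p!} 1^{p+p!-2}

Suppose for contradiction that L is regular, and let p be the pumping length.
Choose w = 0^p 1^{p+p!-2}. Since p ≠ (p+p!-2)+2 = p+p!, w ∈ L; and |w| ≥ p.
Write w = xyz as guaranteed by the lemma, with |xy| ≤ p and |y| > 0.
The first p characters of w are 0's, so xy (and hence y) consists only of 0's. Write y = 0^k, 1 ≤ k ≤ p.
Since 1 ≤ k ≤ p, k divides p!; set t = 1 + p!/k. Then xy^t z has p + (p!/k)·k = p + p! copies of 0. Now the 0-count is p+p! and (1-count)+2 = (p+p!-2)+2 = p+p!, so i ≠ j+2 fails. So xy^t z = 0^{p+p!} 1^{p+p!-2} ∉ L.
This is a contradiction; hence L is not regular.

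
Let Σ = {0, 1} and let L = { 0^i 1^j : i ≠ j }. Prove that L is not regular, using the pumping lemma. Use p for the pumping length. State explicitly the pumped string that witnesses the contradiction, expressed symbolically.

Assume L is regular. Let p be the pumping length given by the pumping lemma.
Choose w = 0^p 1^{p+p!}. Since p ≠ p+p!, w ∈ L; and |w| ≥ p.
By the pumping lemma, w = xyz with |xy| ≤ p and y is nonempty.
The first p characters of w are 0's, so xy (and hence y) consists only of 0's. Write y = 0^k, 1 ≤ k ≤ p.
Since 1 ≤ k ≤ p, k divides p!; set t = 1 + p!/k. Then xy^t z has p + (p!/k)·k = p + p! copies of 0. Now the 0-count equals the 1-count, so i ≠ j fails. So xy^t z = 0^{p+p!} 1^{p+p!} ∉ L.
This is a contradiction; hence L is not regular.

0^{p+p!} 1^{p+p!}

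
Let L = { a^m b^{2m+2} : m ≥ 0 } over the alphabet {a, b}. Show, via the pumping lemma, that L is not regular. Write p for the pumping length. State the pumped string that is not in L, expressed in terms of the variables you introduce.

a^{p+k} b^{2p+2}

Suppose for contradiction that L is regular, and let p be the pumping length.
Take w = a^p b^{2p+2}. Then w ∈ L and |w| = 3p+2 ≥ p.
By the pumping lemma, w = xyz with |xy| ≤ p and |y| ≥ 1.
The first p characters of w are a's, so xy (and hence y) consists only of a's. Write y = a^k, 1 ≤ k ≤ p.
Pump with i = 2: xy^2z = a^{p+k} b^{2p+2}. For this to lie in L we would need 2p+2 = 2(p+k)+2, which forces k = 0. But k ≥ 1, so xy^2z ∉ L.
This is a contradiction; hence L is not regular.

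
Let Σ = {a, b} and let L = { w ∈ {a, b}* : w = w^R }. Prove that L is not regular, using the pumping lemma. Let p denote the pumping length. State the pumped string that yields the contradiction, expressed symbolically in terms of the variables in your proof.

a^{p+k} b a^p

Assume L is regular. Let p be the pumping length given by the pumping lemma.
Take w = a^p b a^p, a palindrome of length 2p+1 ≥ p.
Write w = xyz as guaranteed by the lemma, with |xy| ≤ p and y is nonempty.
The first p characters of w are a's, so xy (and hence y) consists only of a's. Write y = a^k, 1 ≤ k ≤ p.
Pump with i = 2: xy^2z = a^{p+k} b a^p. Its reverse is a^p b a^{p+k}, which differs from xy^2z since k ≥ 1. So xy^2z is not a palindrome and xy^2z ∉ L.
Contradiction. Therefore L is not regular.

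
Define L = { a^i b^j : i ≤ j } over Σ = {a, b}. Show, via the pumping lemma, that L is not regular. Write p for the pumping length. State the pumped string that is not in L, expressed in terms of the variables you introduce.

a^{p+k} b^p

Assume L is regular. Let p be the pumping length given by the pumping lemma.
Choose w = a^p b^p ∈ L, with |w| = 2p ≥ p.
Write w = xyz as guaranteed by the lemma, with |xy| ≤ p and |y| ≥ 1.
Because |xy| ≤ p and w begins with p copies of a, we have y = a^k with 1 ≤ k ≤ p.
Consider xy^2z = a^{p+k} b^p. Since k ≥ 1, the a-count p+k exceeds the b-count p, so i ≤ j fails; thus xy^2z ∉ L.
This contradicts the pumping lemma, so L is not regular.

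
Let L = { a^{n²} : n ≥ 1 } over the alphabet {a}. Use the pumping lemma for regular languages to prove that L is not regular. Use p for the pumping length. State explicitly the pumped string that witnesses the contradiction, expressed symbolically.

Assume L is regular. Let p be the pumping length given by the pumping lemma.
Take w = a^{p²} ∈ L with |w| = p² ≥ p.
The pumping lemma gives a decomposition w = xyz where |xy| ≤ p and |y| ≥ 1.
Then y = a^k for some k with 1 ≤ k ≤ p.
Pump with i = 2: xy^2z = a^{p²+k}. Since 1 ≤ k ≤ p, p² < p²+k ≤ p²+p < (p+1)², so p²+k lies strictly between consecutive squares and is not a perfect square. So xy^2z ∉ L.
Contradiction. Therefore L is not regular.

a^{p²+k}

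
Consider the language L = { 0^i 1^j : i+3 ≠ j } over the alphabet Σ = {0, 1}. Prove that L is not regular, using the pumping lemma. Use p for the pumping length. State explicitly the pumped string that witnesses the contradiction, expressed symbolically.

0^{p+p!} 1^{p+p!+3}

Assume L is regular; let p be its pumping constant.
Choose w = 0^p 1^{p+p!+3}. Since p ≠ (p+p!+3)-3 = p+p!, w ∈ L; and |w| ≥ p.
The pumping lemma gives a decomposition w = xyz where |xy| ≤ p and |y| ≥ 1.
Since the first p symbols of w are all 0's and |xy| ≤ p, y lies entirely in the leading 0-block: y = 0^k for some k with 1 ≤ k ≤ p.
Since 1 ≤ k ≤ p, k divides p!; set t = 1 + p!/k. Then xy^t z has p + (p!/k)·k = p + p! copies of 0. Now the 0-count is p+p! and (1-count)-3 = (p+p!+3)-3 = p+p!, so i+3 ≠ j fails. So xy^t z = 0^{p+p!} 1^{p+p!+3} ∉ L.
This is a contradiction; hence L is not regular.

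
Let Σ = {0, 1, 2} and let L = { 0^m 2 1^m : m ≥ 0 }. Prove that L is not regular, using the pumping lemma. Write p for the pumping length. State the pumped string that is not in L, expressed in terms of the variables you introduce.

Suppose for contradiction that L is regular, and let p be the pumping length.
Take w = 0^p 2 1^p ∈ L with |w| = 2p+1 ≥ p.
The pumping lemma gives a decomposition w = xyz where |xy| ≤ p and y is nonempty.
The first p characters of w are 0's, so xy (and hence y) consists only of 0's. Write y = 0^k, 1 ≤ k ≤ p.
Pump with i = 2: xy^2z = 0^{p+k} 2 1^p, which would require p+k = p. But k ≥ 1, so xy^2z ∉ L.
Contradiction. Therefore L is not regular.

0^{p+k} 2 1^p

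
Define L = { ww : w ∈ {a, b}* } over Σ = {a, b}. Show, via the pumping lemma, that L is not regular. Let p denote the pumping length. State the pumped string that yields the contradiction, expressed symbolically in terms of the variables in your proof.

Assume L is regular; let p be its pumping constant.
Take w = a^p b^p a^p b^p = uu where u = a^pb^p; then w ∈ L and |w| = 4p ≥ p.
The pumping lemma gives a decomposition w = xyz where |xy| ≤ p and |y| > 0.
The first p characters of w are a's, so xy (and hence y) consists only of a's. Write y = a^k, 1 ≤ k ≤ p.
Pump with i = 2: xy^2z = a^{p+k} b^p a^p b^p, of length 4p+k. Suppose this equals vv. The string starts with a and ends with b, so v does too; thus the boundary between the two copies of v is a b→a transition. There is exactly one such transition, at position 2p+k, so |v| = 2p+k and |vv| = 4p+2k ≠ 4p+k since k ≥ 1. So xy^2z ∉ L.
Contradiction. Therefore L is not regular.

a^{p+k} b^p a^p b^p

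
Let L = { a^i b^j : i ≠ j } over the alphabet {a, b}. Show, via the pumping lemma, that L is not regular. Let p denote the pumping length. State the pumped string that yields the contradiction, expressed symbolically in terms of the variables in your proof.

Suppose for contradiction that L is regular, and let p be the pumping length.
Choose w = a^p b^{p+p!}. Since p ≠ p+p!, w ∈ L; and |w| ≥ p.
By the pumping lemma, w = xyz with |xy| ≤ p and |y| > 0.
The first p characters of w are a's, so xy (and hence y) consists only of a's. Write y = a^k, 1 ≤ k ≤ p.
Since 1 ≤ k ≤ p, k divides p!; set t = 1 + p!/k. Then xy^t z has p + (p!/k)·k = p + p! copies of a. Now the a-count equals the b-count, so i ≠ j fails. So xy^t z = a^{p+p!} b^{p+p!} ∉ L.
This is a contradiction; hence L is not regular.

a^{p+p!} b^{p+p!}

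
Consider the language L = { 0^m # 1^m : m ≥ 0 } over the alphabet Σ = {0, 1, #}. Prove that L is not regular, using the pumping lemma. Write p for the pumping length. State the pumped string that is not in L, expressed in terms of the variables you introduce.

0^{p+k} # 1^p

Assume L is regular; let p be its pumping constant.
Take w = 0^p # 1^p ∈ L with |w| = 2p+1 ≥ p.
Write w = xyz as guaranteed by the lemma, with |xy| ≤ p and y is nonempty.
Since the first p symbols of w are all 0's and |xy| ≤ p, y lies entirely in the leading 0-block: y = 0^k for some k with 1 ≤ k ≤ p.
Pump with i = 2: xy^2z = 0^{p+k} # 1^p, which would require p+k = p. But k ≥ 1, so xy^2z ∉ L.
This contradicts the pumping lemma, so L is not regular.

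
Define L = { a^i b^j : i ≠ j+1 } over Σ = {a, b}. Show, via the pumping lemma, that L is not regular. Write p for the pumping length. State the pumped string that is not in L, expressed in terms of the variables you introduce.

a^{p+p!} b^{p+p!-1}

Suppose for contradiction that L is regular, and let p be the pumping length.
Choose w = a^p b^{p+p!-1}. Since p ≠ (p+p!-1)+1 = p+p!, w ∈ L; and |w| ≥ p.
By the pumping lemma, w = xyz with |xy| ≤ p and |y| ≥ 1.
Since the first p symbols of w are all a's and |xy| ≤ p, y lies entirely in the leading a-block: y = a^k for some k with 1 ≤ k ≤ p.
Since 1 ≤ k ≤ p, k divides p!; set t = 1 + p!/k. Then xy^t z has p + (p!/k)·k = p + p! copies of a. Now the a-count is p+p! and (b-count)+1 = (p+p!-1)+1 = p+p!, so i ≠ j+1 fails. So xy^t z = a^{p+p!} b^{p+p!-1} ∉ L.
This contradicts the pumping lemma, so L is not regular.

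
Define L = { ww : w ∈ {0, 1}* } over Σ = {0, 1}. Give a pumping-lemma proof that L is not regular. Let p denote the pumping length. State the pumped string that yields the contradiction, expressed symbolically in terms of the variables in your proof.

Assume L is regular. Let p be the pumping length given by the pumping lemma.
Take w = 0^p 1^p 0^p 1^p = uu where u = 0^p1^p; then w ∈ L and |w| = 4p ≥ p.
The pumping lemma gives a decomposition w = xyz where |xy| ≤ p and y is nonempty.
Since the first p symbols of w are all 0's and |xy| ≤ p, y lies entirely in the leading 0-block: y = 0^k for some k with 1 ≤ k ≤ p.
Pump with i = 2: xy^2z = 0^{p+k} 1^p 0^p 1^p, of length 4p+k. Suppose this equals vv. The string starts with 0 and ends with 1, so v does too; thus the boundary between the two copies of v is a 1→0 transition. There is exactly one such transition, at position 2p+k, so |v| = 2p+k and |vv| = 4p+2k ≠ 4p+k since k ≥ 1. So xy^2z ∉ L.
This contradicts the pumping lemma, so L is not regular.

0^{p+k} 1^p 0^p 1^p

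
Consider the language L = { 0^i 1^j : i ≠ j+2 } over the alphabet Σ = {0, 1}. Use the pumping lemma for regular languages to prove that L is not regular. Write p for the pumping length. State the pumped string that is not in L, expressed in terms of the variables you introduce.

0^{p+p!} 1^{p+p!-2}

Suppose for contradiction that L is regular, and let p be the pumping length.
Choose w = 0^p 1^{p+p!-2}. Since p ≠ (p+p!-2)+2 = p+p!, w ∈ L; and |w| ≥ p.
The pumping lemma gives a decomposition w = xyz where |xy| ≤ p and |y| ≥ 1.
The first p characters of w are 0's, so xy (and hence y) consists only of 0's. Write y = 0^k, 1 ≤ k ≤ p.
Since 1 ≤ k ≤ p, k divides p!; set t = 1 + p!/k. Then xy^t z has p + (p!/k)·k = p + p! copies of 0. Now the 0-count is p+p! and (1-count)+2 = (p+p!-2)+2 = p+p!, so i ≠ j+2 fails. So xy^t z = 0^{p+p!} 1^{p+p!-2} ∉ L.
This contradicts the pumping lemma, so L is not regular.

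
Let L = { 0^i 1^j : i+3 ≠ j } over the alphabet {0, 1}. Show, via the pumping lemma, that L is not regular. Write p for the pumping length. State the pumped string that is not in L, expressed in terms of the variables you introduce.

0^{p+p!} 1^{p+p!+3}

Toward a contradiction, assume L is regular with pumping length p.
Choose w = 0^p 1^{p+p!+3}. Since p ≠ (p+p!+3)-3 = p+p!, w ∈ L; and |w| ≥ p.
By the pumping lemma, w = xyz with |xy| ≤ p and |y| > 0.
Because |xy| ≤ p and w begins with p copies of 0, we have y = 0^k with 1 ≤ k ≤ p.
Since 1 ≤ k ≤ p, k divides p!; set t = 1 + p!/k. Then xy^t z has p + (p!/k)·k = p + p! copies of 0. Now the 0-count is p+p! and (1-count)-3 = (p+p!+3)-3 = p+p!, so i+3 ≠ j fails. So xy^t z = 0^{p+p!} 1^{p+p!+3} ∉ L.
Contradiction. Therefore L is not regular.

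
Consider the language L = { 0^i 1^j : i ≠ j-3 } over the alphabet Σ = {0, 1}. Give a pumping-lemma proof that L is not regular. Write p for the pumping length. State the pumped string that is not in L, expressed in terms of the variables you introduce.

Assume L is regular; let p be its pumping constant.
Choose w = 0^p 1^{p+p!+3}. Since p ≠ (p+p!+3)-3 = p+p!, w ∈ L; and |w| ≥ p.
The pumping lemma gives a decomposition w = xyz where |xy| ≤ p and |y| > 0.
The first p characters of w are 0's, so xy (and hence y) consists only of 0's. Write y = 0^k, 1 ≤ k ≤ p.
Since 1 ≤ k ≤ p, k divides p!; set t = 1 + p!/k. Then xy^t z has p + (p!/k)·k = p + p! copies of 0. Now the 0-count is p+p! and (1-count)-3 = (p+p!+3)-3 = p+p!, so i ≠ j-3 fails. So xy^t z = 0^{p+p!} 1^{p+p!+3} ∉ L.
Contradiction. Therefore L is not regular.

0^{p+p!} 1^{p+p!+3}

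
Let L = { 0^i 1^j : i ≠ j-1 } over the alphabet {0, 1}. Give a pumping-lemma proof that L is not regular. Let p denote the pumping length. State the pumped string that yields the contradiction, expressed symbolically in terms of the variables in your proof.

Assume L is regular; let p be its pumping constant.
Choose w = 0^p 1^{p+p!+1}. Since p ≠ (p+p!+1)-1 = p+p!, w ∈ L; and |w| ≥ p.
By the pumping lemma, w = xyz with |xy| ≤ p and |y| ≥ 1.
Because |xy| ≤ p and w begins with p copies of 0, we have y = 0^k with 1 ≤ k ≤ p.
Since 1 ≤ k ≤ p, k divides p!; set t = 1 + p!/k. Then xy^t z has p + (p!/k)·k = p + p! copies of 0. Now the 0-count is p+p! and (1-count)-1 = (p+p!+1)-1 = p+p!, so i ≠ j-1 fails. So xy^t z = 0^{p+p!} 1^{p+p!+1} ∉ L.
This is a contradiction; hence L is not regular.

0^{p+p!} 1^{p+p!+1}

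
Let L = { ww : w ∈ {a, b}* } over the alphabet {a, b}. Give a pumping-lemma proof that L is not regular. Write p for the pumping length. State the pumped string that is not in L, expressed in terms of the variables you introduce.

a^{p+k} b^p a^p b^p

Assume L is regular; let p be its pumping constant.
Take w = a^p b^p a^p b^p = uu where u = a^pb^p; then w ∈ L and |w| = 4p ≥ p.
By the pumping lemma, w = xyz with |xy| ≤ p and y is nonempty.
The first p characters of w are a's, so xy (and hence y) consists only of a's. Write y = a^k, 1 ≤ k ≤ p.
Pump with i = 2: xy^2z = a^{p+k} b^p a^p b^p, of length 4p+k. Suppose this equals vv. The string starts with a and ends with b, so v does too; thus the boundary between the two copies of v is a b→a transition. There is exactly one such transition, at position 2p+k, so |v| = 2p+k and |vv| = 4p+2k ≠ 4p+k since k ≥ 1. So xy^2z ∉ L.
This contradicts the pumping lemma, so L is not regular.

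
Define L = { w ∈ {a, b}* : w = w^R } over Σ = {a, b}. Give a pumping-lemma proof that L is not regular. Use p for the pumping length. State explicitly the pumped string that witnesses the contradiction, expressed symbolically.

Suppose for contradiction that L is regular, and let p be the pumping length.
Take w = a^p b a^p, a palindrome of length 2p+1 ≥ p.
By the pumping lemma, w = xyz with |xy| ≤ p and y is nonempty.
Since the first p symbols of w are all a's and |xy| ≤ p, y lies entirely in the leading a-block: y = a^k for some k with 1 ≤ k ≤ p.
Pump with i = 2: xy^2z = a^{p+k} b a^p. Its reverse is a^p b a^{p+k}, which differs from xy^2z since k ≥ 1. So xy^2z is not a palindrome and xy^2z ∉ L.
Contradiction. Therefore L is not regular.

a^{p+k} b a^p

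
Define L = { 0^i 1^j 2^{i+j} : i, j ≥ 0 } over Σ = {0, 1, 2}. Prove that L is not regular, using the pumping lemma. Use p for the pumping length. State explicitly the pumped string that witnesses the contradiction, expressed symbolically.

Suppose for contradiction that L is regular, and let p be the pumping length.
Take w = 0^p 1^p 2^{2p} ∈ L (with i=j=p, i+j=2p), |w| = 4p ≥ p.
The pumping lemma gives a decomposition w = xyz where |xy| ≤ p and y is nonempty.
Since the first p symbols of w are all 0's and |xy| ≤ p, y lies entirely in the leading 0-block: y = 0^k for some k with 1 ≤ k ≤ p.
Consider xy^2z = 0^{p+k} 1^p 2^{2p}. Now the 0- and 1-counts sum to 2p+k, but the 2-count is 2p ≠ 2p+k. So xy^2z ∉ L.
Contradiction. Therefore L is not regular.

0^{p+k} 1^p 2^{2p}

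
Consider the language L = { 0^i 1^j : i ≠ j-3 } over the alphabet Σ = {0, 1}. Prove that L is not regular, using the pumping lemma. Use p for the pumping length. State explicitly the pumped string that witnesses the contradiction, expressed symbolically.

Toward a contradiction, assume L is regular with pumping length p.
Choose w = 0^p 1^{p+p!+3}. Since p ≠ (p+p!+3)-3 = p+p!, w ∈ L; and |w| ≥ p.
By the pumping lemma, w = xyz with |xy| ≤ p and y is nonempty.
Because |xy| ≤ p and w begins with p copies of 0, we have y = 0^k with 1 ≤ k ≤ p.
Since 1 ≤ k ≤ p, k divides p!; set t = 1 + p!/k. Then xy^t z has p + (p!/k)·k = p + p! copies of 0. Now the 0-count is p+p! and (1-count)-3 = (p+p!+3)-3 = p+p!, so i ≠ j-3 fails. So xy^t z = 0^{p+p!} 1^{p+p!+3} ∉ L.
This contradicts the pumping lemma, so L is not regular.

0^{p+p!} 1^{p+p!+3}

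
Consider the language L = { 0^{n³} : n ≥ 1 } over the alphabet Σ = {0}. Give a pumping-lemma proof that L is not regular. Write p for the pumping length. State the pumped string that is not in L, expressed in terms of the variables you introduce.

Suppose for contradiction that L is regular, and let p be the pumping length.
Take w = 0^{p³} ∈ L with |w| = p³ ≥ p.
The pumping lemma gives a decomposition w = xyz where |xy| ≤ p and |y| ≥ 1.
Then y = 0^k for some k with 1 ≤ k ≤ p.
Pump with i = 2: xy^2z = 0^{p³+k}. Since 1 ≤ k ≤ p, p³ < p³+k ≤ p³+p < p³+3p²+3p+1 = (p+1)³, so p³+k is not a perfect cube. So xy^2z ∉ L.
This contradicts the pumping lemma, so L is not regular.

0^{p³+k}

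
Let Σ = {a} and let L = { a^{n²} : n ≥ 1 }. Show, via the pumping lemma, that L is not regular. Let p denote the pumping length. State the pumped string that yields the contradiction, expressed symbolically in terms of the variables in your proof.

a^{p²+k}

Assume L is regular. Let p be the pumping length given by the pumping lemma.
Take w = a^{p²} ∈ L with |w| = p² ≥ p.
Write w = xyz as guaranteed by the lemma, with |xy| ≤ p and y is nonempty.
Then y = a^k for some k with 1 ≤ k ≤ p.
Pump with i = 2: xy^2z = a^{p²+k}. Since 1 ≤ k ≤ p, p² < p²+k ≤ p²+p < (p+1)², so p²+k lies strictly between consecutive squares and is not a perfect square. So xy^2z ∉ L.
This is a contradiction; hence L is not regular.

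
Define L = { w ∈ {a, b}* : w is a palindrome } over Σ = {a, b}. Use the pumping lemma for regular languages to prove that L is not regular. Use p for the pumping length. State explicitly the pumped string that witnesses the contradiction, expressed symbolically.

Suppose for contradiction that L is regular, and let p be the pumping length.
Take w = a^p b a^p, a palindrome of length 2p+1 ≥ p.
The pumping lemma gives a decomposition w = xyz where |xy| ≤ p and y is nonempty.
Since the first p symbols of w are all a's and |xy| ≤ p, y lies entirely in the leading a-block: y = a^k for some k with 1 ≤ k ≤ p.
Pump with i = 2: xy^2z = a^{p+k} b a^p. Its reverse is a^p b a^{p+k}, which differs from xy^2z since k ≥ 1. So xy^2z is not a palindrome and xy^2z ∉ L.
This is a contradiction; hence L is not regular.

a^{p+k} b a^p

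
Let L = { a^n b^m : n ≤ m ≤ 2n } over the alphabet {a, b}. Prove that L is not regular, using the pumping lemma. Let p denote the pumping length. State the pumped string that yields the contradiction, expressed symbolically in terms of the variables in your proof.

a^{p+k} b^p

Suppose for contradiction that L is regular, and let p be the pumping length.
Take w = a^p b^p ∈ L (since p ≤ p ≤ 2p), with |w| = 2p ≥ p.
The pumping lemma gives a decomposition w = xyz where |xy| ≤ p and y is nonempty.
The first p characters of w are a's, so xy (and hence y) consists only of a's. Write y = a^k, 1 ≤ k ≤ p.
Pump with i = 2: xy^2z = a^{p+k} b^p. Now n = p+k > p = m, so the condition n ≤ m fails. Thus xy^2z ∉ L.
Contradiction. Therefore L is not regular.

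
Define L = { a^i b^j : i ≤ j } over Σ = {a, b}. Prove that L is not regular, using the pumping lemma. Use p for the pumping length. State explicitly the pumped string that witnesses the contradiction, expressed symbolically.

Assume L is regular; let p be its pumping constant.
Choose w = a^p b^p ∈ L, with |w| = 2p ≥ p.
The pumping lemma gives a decomposition w = xyz where |xy| ≤ p and |y| ≥ 1.
Since the first p symbols of w are all a's and |xy| ≤ p, y lies entirely in the leading a-block: y = a^k for some k with 1 ≤ k ≤ p.
Consider xy^2z = a^{p+k} b^p. Since k ≥ 1, the a-count p+k exceeds the b-count p, so i ≤ j fails; thus xy^2z ∉ L.
Contradiction. Therefore L is not regular.

a^{p+k} b^p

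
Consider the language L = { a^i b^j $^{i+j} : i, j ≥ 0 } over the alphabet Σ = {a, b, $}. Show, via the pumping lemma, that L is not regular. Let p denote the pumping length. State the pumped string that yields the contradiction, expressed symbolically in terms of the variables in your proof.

a^{p+k} b^p $^{2p}

Assume L is regular. Let p be the pumping length given by the pumping lemma.
Take w = a^p b^p $^{2p} ∈ L (with i=j=p, i+j=2p), |w| = 4p ≥ p.
By the pumping lemma, w = xyz with |xy| ≤ p and |y| > 0.
The first p characters of w are a's, so xy (and hence y) consists only of a's. Write y = a^k, 1 ≤ k ≤ p.
Consider xy^2z = a^{p+k} b^p $^{2p}. Now the a- and b-counts sum to 2p+k, but the $-count is 2p ≠ 2p+k. So xy^2z ∉ L.
Contradiction. Therefore L is not regular.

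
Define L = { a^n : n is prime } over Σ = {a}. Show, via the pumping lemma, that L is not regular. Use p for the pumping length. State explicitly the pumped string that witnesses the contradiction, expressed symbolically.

a^{q(1+k)}

Assume L is regular; let p be its pumping constant.
Let q be a prime with q ≥ p+2 (infinitely many primes exist), and take w = a^q ∈ L with |w| = q ≥ p.
The pumping lemma gives a decomposition w = xyz where |xy| ≤ p and y is nonempty.
Then y = a^k for some k with 1 ≤ k ≤ p.
Since 1 ≤ k ≤ p, |xz| = q-k. Pump with i = q+1: |xy^{q+1}z| = (q-k)+(q+1)k = q+qk = q(1+k), which is composite (both factors ≥ 2). So xy^{q+1}z = a^{q(1+k)} ∉ L.
This contradicts the pumping lemma, so L is not regular.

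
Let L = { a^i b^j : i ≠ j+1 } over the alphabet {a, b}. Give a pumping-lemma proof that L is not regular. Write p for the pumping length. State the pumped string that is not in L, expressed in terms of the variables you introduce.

a^{p+p!} b^{p+p!-1}

Assume L is regular; let p be its pumping constant.
Choose w = a^p b^{p+p!-1}. Since p ≠ (p+p!-1)+1 = p+p!, w ∈ L; and |w| ≥ p.
By the pumping lemma, w = xyz with |xy| ≤ p and |y| ≥ 1.
The first p characters of w are a's, so xy (and hence y) consists only of a's. Write y = a^k, 1 ≤ k ≤ p.
Since 1 ≤ k ≤ p, k divides p!; set t = 1 + p!/k. Then xy^t z has p + (p!/k)·k = p + p! copies of a. Now the a-count is p+p! and (b-count)+1 = (p+p!-1)+1 = p+p!, so i ≠ j+1 fails. So xy^t z = a^{p+p!} b^{p+p!-1} ∉ L.
Contradiction. Therefore L is not regular.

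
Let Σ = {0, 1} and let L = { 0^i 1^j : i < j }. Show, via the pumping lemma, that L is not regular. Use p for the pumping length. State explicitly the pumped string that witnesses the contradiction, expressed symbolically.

Assume L is regular; let p be its pumping constant.
Choose w = 0^p 1^{p+1} ∈ L, with |w| = 2p+1 ≥ p.
The pumping lemma gives a decomposition w = xyz where |xy| ≤ p and y is nonempty.
Because |xy| ≤ p and w begins with p copies of 0, we have y = 0^k with 1 ≤ k ≤ p.
Consider xy^2z = 0^{p+k} 1^{p+1}. Since k ≥ 1, the 0-count p+k is at least p+1, so i < j fails; thus xy^2z ∉ L.
Contradiction. Therefore L is not regular.

0^{p+k} 1^{p+1}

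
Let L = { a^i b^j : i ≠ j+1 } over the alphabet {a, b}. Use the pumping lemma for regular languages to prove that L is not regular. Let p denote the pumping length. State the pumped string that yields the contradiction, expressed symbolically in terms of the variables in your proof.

Assume L is regular; let p be its pumping constant.
Choose w = a^p b^{p+p!-1}. Since p ≠ (p+p!-1)+1 = p+p!, w ∈ L; and |w| ≥ p.
Write w = xyz as guaranteed by the lemma, with |xy| ≤ p and y is nonempty.
Since the first p symbols of w are all a's and |xy| ≤ p, y lies entirely in the leading a-block: y = a^k for some k with 1 ≤ k ≤ p.
Since 1 ≤ k ≤ p, k divides p!; set t = 1 + p!/k. Then xy^t z has p + (p!/k)·k = p + p! copies of a. Now the a-count is p+p! and (b-count)+1 = (p+p!-1)+1 = p+p!, so i ≠ j+1 fails. So xy^t z = a^{p+p!} b^{p+p!-1} ∉ L.
Contradiction. Therefore L is not regular.

a^{p+p!} b^{p+p!-1}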